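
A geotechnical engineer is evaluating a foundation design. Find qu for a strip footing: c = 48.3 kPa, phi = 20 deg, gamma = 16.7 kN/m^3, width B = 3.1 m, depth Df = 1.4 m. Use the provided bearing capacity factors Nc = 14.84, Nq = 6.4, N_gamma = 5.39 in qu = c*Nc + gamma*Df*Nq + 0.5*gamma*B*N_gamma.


Compute qu = c*Nc + gamma*Df*Nq + 0.5*gamma*B*N_gamma
Term 1: 48.3 * 14.84 = 716.772
Term 2: 16.7 * 1.4 * 6.4 = 149.632
Term 3: 0.5 * 16.7 * 3.1 * 5.39 = 139.52015
qu = 716.772 + 149.632 + 139.52015
qu = 1005.92 kPa


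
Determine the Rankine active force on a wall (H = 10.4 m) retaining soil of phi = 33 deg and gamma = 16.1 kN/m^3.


Result: 256.68 kN/m

Derivation:
Compute active earth pressure coefficient:
Ka = tan^2(45 - phi/2) = tan^2(28.5) = 0.294801
Compute active force:
Pa = 0.5 * Ka * gamma * H^2
Pa = 0.5 * 0.294801 * 16.1 * 10.4^2
Pa = 256.68 kN/m


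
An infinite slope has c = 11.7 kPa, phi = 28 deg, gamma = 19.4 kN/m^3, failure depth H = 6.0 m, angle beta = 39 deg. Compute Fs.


Using Fs = c / (gamma*H*sin(beta)*cos(beta)) + tan(phi)/tan(beta)
Cohesion contribution = 11.7 / (19.4*6.0*sin(39)*cos(39))
Cohesion contribution = 0.205522
Friction contribution = tan(28)/tan(39) = 0.656606
Fs = 0.205522 + 0.656606
Fs = 0.862


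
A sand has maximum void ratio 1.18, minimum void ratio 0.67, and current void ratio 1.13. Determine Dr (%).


Result: 9.8 %

Derivation:
Using Dr = (e_max - e) / (e_max - e_min) * 100
e_max - e = 1.18 - 1.13 = 0.05
e_max - e_min = 1.18 - 0.67 = 0.51
Dr = 0.05 / 0.51 * 100
Dr = 9.8 %


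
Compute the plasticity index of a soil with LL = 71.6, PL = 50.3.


Using PI = LL - PL
PI = 71.6 - 50.3
PI = 21.3


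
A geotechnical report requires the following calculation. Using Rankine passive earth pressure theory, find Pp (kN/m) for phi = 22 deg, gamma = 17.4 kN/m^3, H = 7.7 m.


Result: 1133.77 kN/m

Derivation:
Compute passive earth pressure coefficient:
Kp = tan^2(45 + phi/2) = tan^2(56.0) = 2.197987
Compute passive force:
Pp = 0.5 * Kp * gamma * H^2
Pp = 0.5 * 2.197987 * 17.4 * 7.7^2
Pp = 1133.77 kN/m


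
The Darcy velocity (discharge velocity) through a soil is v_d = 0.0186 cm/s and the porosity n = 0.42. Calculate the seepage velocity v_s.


Result: 0.04429 cm/s

Derivation:
Using v_s = v_d / n
v_s = 0.0186 / 0.42
v_s = 0.04429 cm/s


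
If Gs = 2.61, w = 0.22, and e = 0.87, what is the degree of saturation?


Using S = Gs * w / e
S = 2.61 * 0.22 / 0.87
S = 0.66


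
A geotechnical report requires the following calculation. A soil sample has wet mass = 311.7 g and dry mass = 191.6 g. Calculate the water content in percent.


Using w = (m_wet - m_dry) / m_dry * 100
m_wet - m_dry = 311.7 - 191.6 = 120.1 g
w = 120.1 / 191.6 * 100
w = 62.68 %


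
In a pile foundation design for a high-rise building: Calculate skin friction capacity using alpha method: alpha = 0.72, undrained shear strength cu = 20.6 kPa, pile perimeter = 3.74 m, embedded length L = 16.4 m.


Using Qs = alpha * cu * perimeter * L
Qs = 0.72 * 20.6 * 3.74 * 16.4
Qs = 909.74 kN


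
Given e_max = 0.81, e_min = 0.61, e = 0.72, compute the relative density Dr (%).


Using Dr = (e_max - e) / (e_max - e_min) * 100
e_max - e = 0.81 - 0.72 = 0.09
e_max - e_min = 0.81 - 0.61 = 0.2
Dr = 0.09 / 0.2 * 100
Dr = 45.0 %


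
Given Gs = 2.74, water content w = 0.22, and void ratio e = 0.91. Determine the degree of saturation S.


Using S = Gs * w / e
S = 2.74 * 0.22 / 0.91
S = 0.6624


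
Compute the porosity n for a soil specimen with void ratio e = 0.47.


Result: 0.3197

Derivation:
Using the relation n = e / (1 + e)
n = 0.47 / (1 + 0.47)
n = 0.47 / 1.47
n = 0.3197


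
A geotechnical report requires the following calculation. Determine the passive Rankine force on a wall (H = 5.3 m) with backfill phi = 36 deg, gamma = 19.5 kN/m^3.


Compute passive earth pressure coefficient:
Kp = tan^2(45 + phi/2) = tan^2(63.0) = 3.85184
Compute passive force:
Pp = 0.5 * Kp * gamma * H^2
Pp = 0.5 * 3.85184 * 19.5 * 5.3^2
Pp = 1054.93 kN/m


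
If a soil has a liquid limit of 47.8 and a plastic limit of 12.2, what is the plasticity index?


Using PI = LL - PL
PI = 47.8 - 12.2
PI = 35.6


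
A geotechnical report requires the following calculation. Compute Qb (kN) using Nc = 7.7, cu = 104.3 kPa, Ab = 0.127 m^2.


Using Qb = Nc * cu * Ab
Qb = 7.7 * 104.3 * 0.127
Qb = 101.99 kN


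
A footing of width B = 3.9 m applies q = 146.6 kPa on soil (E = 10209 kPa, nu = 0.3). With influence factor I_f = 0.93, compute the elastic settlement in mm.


Using Se = q * B * (1 - nu^2) * I_f / E
1 - nu^2 = 1 - 0.3^2 = 0.91
Se = 146.6 * 3.9 * 0.91 * 0.93 / 10209
Se = 0.047396 m
Convert to mm: Se = 0.047396 * 1000 = 47.396 mm


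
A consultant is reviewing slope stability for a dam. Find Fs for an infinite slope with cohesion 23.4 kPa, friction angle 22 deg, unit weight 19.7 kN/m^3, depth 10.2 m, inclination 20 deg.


Result: 1.472

Derivation:
Using Fs = c / (gamma*H*sin(beta)*cos(beta)) + tan(phi)/tan(beta)
Cohesion contribution = 23.4 / (19.7*10.2*sin(20)*cos(20))
Cohesion contribution = 0.362336
Friction contribution = tan(22)/tan(20) = 1.11005
Fs = 0.362336 + 1.11005
Fs = 1.472


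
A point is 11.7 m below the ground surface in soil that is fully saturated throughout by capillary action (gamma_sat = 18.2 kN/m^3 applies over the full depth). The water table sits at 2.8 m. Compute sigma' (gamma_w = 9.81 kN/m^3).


Total stress = gamma_sat * depth
sigma = 18.2 * 11.7 = 212.94 kPa
Pore water pressure u = gamma_w * (depth - d_wt)
u = 9.81 * (11.7 - 2.8) = 87.309 kPa
Effective stress = sigma - u
sigma' = 212.94 - 87.309 = 125.63 kPa


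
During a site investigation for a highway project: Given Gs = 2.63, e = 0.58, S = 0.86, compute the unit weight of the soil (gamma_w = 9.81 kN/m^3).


Result: 19.426 kN/m^3

Derivation:
Using gamma = gamma_w * (Gs + S*e) / (1 + e)
Numerator: Gs + S*e = 2.63 + 0.86*0.58 = 3.1288
Denominator: 1 + e = 1 + 0.58 = 1.58
gamma = 9.81 * 3.1288 / 1.58
gamma = 19.426 kN/m^3


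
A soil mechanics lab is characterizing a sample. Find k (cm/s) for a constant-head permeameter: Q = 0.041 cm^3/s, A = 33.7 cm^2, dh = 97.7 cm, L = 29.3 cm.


Compute hydraulic gradient:
i = dh / L = 97.7 / 29.3 = 3.33447
Then apply Darcy's law:
k = Q / (A * i)
k = 0.041 / (33.7 * 3.33447)
k = 0.041 / 112.372
k = 0.000365 cm/s


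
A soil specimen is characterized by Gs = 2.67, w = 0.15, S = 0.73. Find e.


Result: 0.5486

Derivation:
Using the relation e = Gs * w / S
e = 2.67 * 0.15 / 0.73
e = 0.5486


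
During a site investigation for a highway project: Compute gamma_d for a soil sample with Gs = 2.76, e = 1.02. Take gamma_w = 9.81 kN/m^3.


Using gamma_d = Gs * gamma_w / (1 + e)
gamma_d = 2.76 * 9.81 / (1 + 1.02)
gamma_d = 2.76 * 9.81 / 2.02
gamma_d = 13.404 kN/m^3


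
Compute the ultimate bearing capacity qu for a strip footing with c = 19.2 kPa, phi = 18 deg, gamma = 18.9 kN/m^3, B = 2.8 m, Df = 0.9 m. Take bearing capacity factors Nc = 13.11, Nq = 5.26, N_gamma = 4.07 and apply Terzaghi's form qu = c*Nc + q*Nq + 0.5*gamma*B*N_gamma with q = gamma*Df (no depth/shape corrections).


Result: 448.88 kPa

Derivation:
Compute qu = c*Nc + gamma*Df*Nq + 0.5*gamma*B*N_gamma
Term 1: 19.2 * 13.11 = 251.712
Term 2: 18.9 * 0.9 * 5.26 = 89.4726
Term 3: 0.5 * 18.9 * 2.8 * 4.07 = 107.6922
qu = 251.712 + 89.4726 + 107.6922
qu = 448.88 kPa


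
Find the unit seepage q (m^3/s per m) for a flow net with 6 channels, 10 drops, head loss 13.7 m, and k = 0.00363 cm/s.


Convert k to m/s for unit consistency with H:
k = 0.00363 cm/s = 0.00363 / 100 m/s = 3.63e-05 m/s
Using q = k * H * Nf / Nd
Nf / Nd = 6 / 10 = 0.6
q = 3.63e-05 * 13.7 * 0.6
q = 0.0002984 m^3/s per m


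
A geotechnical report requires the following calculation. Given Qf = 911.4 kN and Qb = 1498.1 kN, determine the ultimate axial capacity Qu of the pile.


Using Qu = Qf + Qb
Qu = 911.4 + 1498.1
Qu = 2409.5 kN


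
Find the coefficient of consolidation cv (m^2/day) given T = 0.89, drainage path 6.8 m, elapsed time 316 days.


Using cv = T * H_dr^2 / t
H_dr^2 = 6.8^2 = 46.24
cv = 0.89 * 46.24 / 316
cv = 0.13023 m^2/day


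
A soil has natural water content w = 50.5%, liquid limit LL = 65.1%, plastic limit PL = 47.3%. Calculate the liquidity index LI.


Result: 0.18

Derivation:
First compute the plasticity index:
PI = LL - PL = 65.1 - 47.3 = 17.8
Then compute the liquidity index:
LI = (w - PL) / PI
LI = (50.5 - 47.3) / 17.8
LI = 0.18


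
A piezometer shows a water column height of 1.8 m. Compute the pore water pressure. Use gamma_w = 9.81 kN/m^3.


Using u = gamma_w * h_w
u = 9.81 * 1.8
u = 17.66 kPa


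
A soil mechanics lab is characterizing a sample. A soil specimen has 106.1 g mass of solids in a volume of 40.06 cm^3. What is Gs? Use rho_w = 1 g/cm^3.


Result: 2.649

Derivation:
Using Gs = m_s / (V_s * rho_w)
Since rho_w = 1 g/cm^3:
Gs = 106.1 / 40.06
Gs = 2.649


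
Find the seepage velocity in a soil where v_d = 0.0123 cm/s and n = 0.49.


Result: 0.0251 cm/s

Derivation:
Using v_s = v_d / n
v_s = 0.0123 / 0.49
v_s = 0.0251 cm/s


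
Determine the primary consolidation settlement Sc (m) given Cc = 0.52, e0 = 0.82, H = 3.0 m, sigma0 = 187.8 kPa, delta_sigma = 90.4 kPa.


Using Sc = Cc * H / (1 + e0) * log10((sigma0 + delta_sigma) / sigma0)
Stress ratio = (187.8 + 90.4) / 187.8 = 1.48136
log10(1.48136) = 0.170662
Cc * H / (1 + e0) = 0.52 * 3.0 / (1 + 0.82) = 0.857143
Sc = 0.857143 * 0.170662
Sc = 0.1463 m


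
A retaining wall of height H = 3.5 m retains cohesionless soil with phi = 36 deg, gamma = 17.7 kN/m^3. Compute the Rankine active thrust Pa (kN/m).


Compute active earth pressure coefficient:
Ka = tan^2(45 - phi/2) = tan^2(27.0) = 0.259616
Compute active force:
Pa = 0.5 * Ka * gamma * H^2
Pa = 0.5 * 0.259616 * 17.7 * 3.5^2
Pa = 28.15 kN/m


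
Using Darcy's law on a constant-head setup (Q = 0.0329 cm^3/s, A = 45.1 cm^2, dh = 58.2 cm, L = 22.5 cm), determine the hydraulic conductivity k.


Compute hydraulic gradient:
i = dh / L = 58.2 / 22.5 = 2.58667
Then apply Darcy's law:
k = Q / (A * i)
k = 0.0329 / (45.1 * 2.58667)
k = 0.0329 / 116.659
k = 0.000282 cm/s


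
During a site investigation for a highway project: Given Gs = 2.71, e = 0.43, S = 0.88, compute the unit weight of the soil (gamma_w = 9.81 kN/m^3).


Result: 21.187 kN/m^3

Derivation:
Using gamma = gamma_w * (Gs + S*e) / (1 + e)
Numerator: Gs + S*e = 2.71 + 0.88*0.43 = 3.0884
Denominator: 1 + e = 1 + 0.43 = 1.43
gamma = 9.81 * 3.0884 / 1.43
gamma = 21.187 kN/m^3


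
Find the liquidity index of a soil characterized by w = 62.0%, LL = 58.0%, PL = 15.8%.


Result: 1.095

Derivation:
First compute the plasticity index:
PI = LL - PL = 58.0 - 15.8 = 42.2
Then compute the liquidity index:
LI = (w - PL) / PI
LI = (62.0 - 15.8) / 42.2
LI = 1.095


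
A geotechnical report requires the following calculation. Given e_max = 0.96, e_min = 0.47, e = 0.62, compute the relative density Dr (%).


Result: 69.39 %

Derivation:
Using Dr = (e_max - e) / (e_max - e_min) * 100
e_max - e = 0.96 - 0.62 = 0.34
e_max - e_min = 0.96 - 0.47 = 0.49
Dr = 0.34 / 0.49 * 100
Dr = 69.39 %


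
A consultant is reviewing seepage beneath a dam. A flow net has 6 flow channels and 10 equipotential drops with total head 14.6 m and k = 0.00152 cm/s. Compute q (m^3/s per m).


Convert k to m/s for unit consistency with H:
k = 0.00152 cm/s = 0.00152 / 100 m/s = 1.52e-05 m/s
Using q = k * H * Nf / Nd
Nf / Nd = 6 / 10 = 0.6
q = 1.52e-05 * 14.6 * 0.6
q = 0.0001332 m^3/s per m


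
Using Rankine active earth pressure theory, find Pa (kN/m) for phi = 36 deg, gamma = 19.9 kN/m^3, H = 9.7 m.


Compute active earth pressure coefficient:
Ka = tan^2(45 - phi/2) = tan^2(27.0) = 0.259616
Compute active force:
Pa = 0.5 * Ka * gamma * H^2
Pa = 0.5 * 0.259616 * 19.9 * 9.7^2
Pa = 243.05 kN/m


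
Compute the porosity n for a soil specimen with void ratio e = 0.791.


Using the relation n = e / (1 + e)
n = 0.791 / (1 + 0.791)
n = 0.791 / 1.791
n = 0.4417


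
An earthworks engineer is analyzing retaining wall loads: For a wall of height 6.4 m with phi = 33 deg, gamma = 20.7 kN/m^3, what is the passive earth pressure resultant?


Compute passive earth pressure coefficient:
Kp = tan^2(45 + phi/2) = tan^2(61.5) = 3.39212
Compute passive force:
Pp = 0.5 * Kp * gamma * H^2
Pp = 0.5 * 3.39212 * 20.7 * 6.4^2
Pp = 1438.04 kN/m


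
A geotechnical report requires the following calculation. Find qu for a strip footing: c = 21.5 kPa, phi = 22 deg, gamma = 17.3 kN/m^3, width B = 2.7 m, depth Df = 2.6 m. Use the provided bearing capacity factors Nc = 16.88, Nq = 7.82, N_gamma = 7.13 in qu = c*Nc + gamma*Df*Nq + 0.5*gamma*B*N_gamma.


Result: 881.18 kPa

Derivation:
Compute qu = c*Nc + gamma*Df*Nq + 0.5*gamma*B*N_gamma
Term 1: 21.5 * 16.88 = 362.92
Term 2: 17.3 * 2.6 * 7.82 = 351.7436
Term 3: 0.5 * 17.3 * 2.7 * 7.13 = 166.52115
qu = 362.92 + 351.7436 + 166.52115
qu = 881.18 kPa


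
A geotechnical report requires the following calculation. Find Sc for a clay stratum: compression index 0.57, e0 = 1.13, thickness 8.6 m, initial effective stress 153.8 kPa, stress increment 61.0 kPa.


Using Sc = Cc * H / (1 + e0) * log10((sigma0 + delta_sigma) / sigma0)
Stress ratio = (153.8 + 61.0) / 153.8 = 1.39662
log10(1.39662) = 0.145078
Cc * H / (1 + e0) = 0.57 * 8.6 / (1 + 1.13) = 2.30141
Sc = 2.30141 * 0.145078
Sc = 0.3339 m


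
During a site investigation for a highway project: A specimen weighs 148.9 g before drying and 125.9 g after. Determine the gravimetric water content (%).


Using w = (m_wet - m_dry) / m_dry * 100
m_wet - m_dry = 148.9 - 125.9 = 23.0 g
w = 23.0 / 125.9 * 100
w = 18.27 %


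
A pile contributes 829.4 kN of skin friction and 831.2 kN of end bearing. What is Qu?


Result: 1660.6 kN

Derivation:
Using Qu = Qf + Qb
Qu = 829.4 + 831.2
Qu = 1660.6 kN


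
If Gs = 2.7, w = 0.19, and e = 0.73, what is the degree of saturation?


Using S = Gs * w / e
S = 2.7 * 0.19 / 0.73
S = 0.7027


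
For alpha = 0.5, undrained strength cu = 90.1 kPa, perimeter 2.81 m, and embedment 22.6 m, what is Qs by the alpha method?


Using Qs = alpha * cu * perimeter * L
Qs = 0.5 * 90.1 * 2.81 * 22.6
Qs = 2860.95 kN


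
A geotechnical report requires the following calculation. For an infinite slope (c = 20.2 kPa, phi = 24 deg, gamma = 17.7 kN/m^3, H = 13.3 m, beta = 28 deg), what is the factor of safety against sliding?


Result: 1.044

Derivation:
Using Fs = c / (gamma*H*sin(beta)*cos(beta)) + tan(phi)/tan(beta)
Cohesion contribution = 20.2 / (17.7*13.3*sin(28)*cos(28))
Cohesion contribution = 0.207006
Friction contribution = tan(24)/tan(28) = 0.837353
Fs = 0.207006 + 0.837353
Fs = 1.044


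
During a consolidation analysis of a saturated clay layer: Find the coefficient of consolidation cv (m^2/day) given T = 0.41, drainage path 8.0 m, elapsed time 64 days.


Using cv = T * H_dr^2 / t
H_dr^2 = 8.0^2 = 64.0
cv = 0.41 * 64.0 / 64
cv = 0.41 m^2/day


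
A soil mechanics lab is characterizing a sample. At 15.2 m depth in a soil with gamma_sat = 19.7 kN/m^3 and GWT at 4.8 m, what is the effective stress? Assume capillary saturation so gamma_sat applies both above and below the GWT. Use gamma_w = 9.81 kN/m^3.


Total stress = gamma_sat * depth
sigma = 19.7 * 15.2 = 299.44 kPa
Pore water pressure u = gamma_w * (depth - d_wt)
u = 9.81 * (15.2 - 4.8) = 102.024 kPa
Effective stress = sigma - u
sigma' = 299.44 - 102.024 = 197.42 kPa


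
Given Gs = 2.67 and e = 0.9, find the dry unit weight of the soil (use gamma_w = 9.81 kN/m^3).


Result: 13.786 kN/m^3

Derivation:
Using gamma_d = Gs * gamma_w / (1 + e)
gamma_d = 2.67 * 9.81 / (1 + 0.9)
gamma_d = 2.67 * 9.81 / 1.9
gamma_d = 13.786 kN/m^3


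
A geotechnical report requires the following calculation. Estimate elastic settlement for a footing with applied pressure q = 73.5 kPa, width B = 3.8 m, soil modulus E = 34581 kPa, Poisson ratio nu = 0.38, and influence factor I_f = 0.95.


Using Se = q * B * (1 - nu^2) * I_f / E
1 - nu^2 = 1 - 0.38^2 = 0.8556
Se = 73.5 * 3.8 * 0.8556 * 0.95 / 34581
Se = 0.006565 m
Convert to mm: Se = 0.006565 * 1000 = 6.565 mm


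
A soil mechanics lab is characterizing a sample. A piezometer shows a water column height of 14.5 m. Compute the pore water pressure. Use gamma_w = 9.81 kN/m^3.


Result: 142.25 kPa

Derivation:
Using u = gamma_w * h_w
u = 9.81 * 14.5
u = 142.25 kPa


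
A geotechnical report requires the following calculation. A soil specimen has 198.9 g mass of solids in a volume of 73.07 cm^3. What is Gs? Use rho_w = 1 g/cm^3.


Using Gs = m_s / (V_s * rho_w)
Since rho_w = 1 g/cm^3:
Gs = 198.9 / 73.07
Gs = 2.722


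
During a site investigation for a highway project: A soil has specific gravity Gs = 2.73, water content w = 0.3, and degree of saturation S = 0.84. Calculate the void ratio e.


Using the relation e = Gs * w / S
e = 2.73 * 0.3 / 0.84
e = 0.975


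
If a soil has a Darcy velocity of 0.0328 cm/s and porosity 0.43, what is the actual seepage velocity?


Result: 0.07628 cm/s

Derivation:
Using v_s = v_d / n
v_s = 0.0328 / 0.43
v_s = 0.07628 cm/s


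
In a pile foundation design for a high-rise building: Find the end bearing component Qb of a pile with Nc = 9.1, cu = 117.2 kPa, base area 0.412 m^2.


Using Qb = Nc * cu * Ab
Qb = 9.1 * 117.2 * 0.412
Qb = 439.41 kN


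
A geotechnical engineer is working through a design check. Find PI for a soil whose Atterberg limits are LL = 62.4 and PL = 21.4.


Using PI = LL - PL
PI = 62.4 - 21.4
PI = 41.0


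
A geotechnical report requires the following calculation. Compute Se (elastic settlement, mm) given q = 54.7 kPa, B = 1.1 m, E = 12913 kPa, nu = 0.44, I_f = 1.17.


Using Se = q * B * (1 - nu^2) * I_f / E
1 - nu^2 = 1 - 0.44^2 = 0.8064
Se = 54.7 * 1.1 * 0.8064 * 1.17 / 12913
Se = 0.004396 m
Convert to mm: Se = 0.004396 * 1000 = 4.396 mm


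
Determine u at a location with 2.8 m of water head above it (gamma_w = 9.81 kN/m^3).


Using u = gamma_w * h_w
u = 9.81 * 2.8
u = 27.47 kPa


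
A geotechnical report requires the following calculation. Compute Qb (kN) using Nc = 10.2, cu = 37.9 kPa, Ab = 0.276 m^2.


Using Qb = Nc * cu * Ab
Qb = 10.2 * 37.9 * 0.276
Qb = 106.7 kN


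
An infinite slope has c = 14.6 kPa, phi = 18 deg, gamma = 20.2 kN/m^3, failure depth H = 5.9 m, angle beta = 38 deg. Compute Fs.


Result: 0.668

Derivation:
Using Fs = c / (gamma*H*sin(beta)*cos(beta)) + tan(phi)/tan(beta)
Cohesion contribution = 14.6 / (20.2*5.9*sin(38)*cos(38))
Cohesion contribution = 0.252508
Friction contribution = tan(18)/tan(38) = 0.415878
Fs = 0.252508 + 0.415878
Fs = 0.668


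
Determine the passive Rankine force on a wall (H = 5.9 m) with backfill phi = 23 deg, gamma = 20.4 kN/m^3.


Compute passive earth pressure coefficient:
Kp = tan^2(45 + phi/2) = tan^2(56.5) = 2.282623
Compute passive force:
Pp = 0.5 * Kp * gamma * H^2
Pp = 0.5 * 2.282623 * 20.4 * 5.9^2
Pp = 810.47 kN/m


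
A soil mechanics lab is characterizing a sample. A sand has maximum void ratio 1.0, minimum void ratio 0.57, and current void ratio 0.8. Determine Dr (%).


Result: 46.51 %

Derivation:
Using Dr = (e_max - e) / (e_max - e_min) * 100
e_max - e = 1.0 - 0.8 = 0.2
e_max - e_min = 1.0 - 0.57 = 0.43
Dr = 0.2 / 0.43 * 100
Dr = 46.51 %


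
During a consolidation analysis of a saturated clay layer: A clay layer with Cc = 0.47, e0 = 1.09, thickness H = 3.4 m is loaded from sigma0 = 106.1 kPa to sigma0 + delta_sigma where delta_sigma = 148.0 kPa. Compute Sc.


Using Sc = Cc * H / (1 + e0) * log10((sigma0 + delta_sigma) / sigma0)
Stress ratio = (106.1 + 148.0) / 106.1 = 2.39491
log10(2.39491) = 0.379289
Cc * H / (1 + e0) = 0.47 * 3.4 / (1 + 1.09) = 0.764593
Sc = 0.764593 * 0.379289
Sc = 0.29 m


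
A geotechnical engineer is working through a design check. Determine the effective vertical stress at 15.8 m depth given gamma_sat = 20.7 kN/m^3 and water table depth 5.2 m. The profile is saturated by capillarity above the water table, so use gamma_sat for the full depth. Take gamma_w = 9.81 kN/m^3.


Result: 223.07 kPa

Derivation:
Total stress = gamma_sat * depth
sigma = 20.7 * 15.8 = 327.06 kPa
Pore water pressure u = gamma_w * (depth - d_wt)
u = 9.81 * (15.8 - 5.2) = 103.986 kPa
Effective stress = sigma - u
sigma' = 327.06 - 103.986 = 223.07 kPa


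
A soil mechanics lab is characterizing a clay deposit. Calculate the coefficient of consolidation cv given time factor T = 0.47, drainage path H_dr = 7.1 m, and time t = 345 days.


Using cv = T * H_dr^2 / t
H_dr^2 = 7.1^2 = 50.41
cv = 0.47 * 50.41 / 345
cv = 0.06867 m^2/day


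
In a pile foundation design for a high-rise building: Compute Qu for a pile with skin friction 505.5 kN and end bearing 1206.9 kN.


Using Qu = Qf + Qb
Qu = 505.5 + 1206.9
Qu = 1712.4 kN


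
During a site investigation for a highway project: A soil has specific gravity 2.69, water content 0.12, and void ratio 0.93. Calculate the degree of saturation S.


Using S = Gs * w / e
S = 2.69 * 0.12 / 0.93
S = 0.3471


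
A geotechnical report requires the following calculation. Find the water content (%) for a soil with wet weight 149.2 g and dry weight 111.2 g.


Result: 34.17 %

Derivation:
Using w = (m_wet - m_dry) / m_dry * 100
m_wet - m_dry = 149.2 - 111.2 = 38.0 g
w = 38.0 / 111.2 * 100
w = 34.17 %


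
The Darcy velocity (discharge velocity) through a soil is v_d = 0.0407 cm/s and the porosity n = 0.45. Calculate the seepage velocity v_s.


Using v_s = v_d / n
v_s = 0.0407 / 0.45
v_s = 0.09044 cm/s


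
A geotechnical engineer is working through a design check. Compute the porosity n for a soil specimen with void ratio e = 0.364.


Using the relation n = e / (1 + e)
n = 0.364 / (1 + 0.364)
n = 0.364 / 1.364
n = 0.2669


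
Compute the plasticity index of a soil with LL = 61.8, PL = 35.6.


Using PI = LL - PL
PI = 61.8 - 35.6
PI = 26.2


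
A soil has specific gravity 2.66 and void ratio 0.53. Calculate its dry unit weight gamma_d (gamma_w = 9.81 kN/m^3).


Using gamma_d = Gs * gamma_w / (1 + e)
gamma_d = 2.66 * 9.81 / (1 + 0.53)
gamma_d = 2.66 * 9.81 / 1.53
gamma_d = 17.055 kN/m^3


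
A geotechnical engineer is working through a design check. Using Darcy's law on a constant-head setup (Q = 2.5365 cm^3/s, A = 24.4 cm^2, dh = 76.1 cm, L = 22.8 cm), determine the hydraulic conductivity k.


Result: 0.031145 cm/s

Derivation:
Compute hydraulic gradient:
i = dh / L = 76.1 / 22.8 = 3.33772
Then apply Darcy's law:
k = Q / (A * i)
k = 2.5365 / (24.4 * 3.33772)
k = 2.5365 / 81.4404
k = 0.031145 cm/s


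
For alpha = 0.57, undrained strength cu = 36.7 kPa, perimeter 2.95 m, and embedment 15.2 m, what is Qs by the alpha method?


Result: 938.01 kN

Derivation:
Using Qs = alpha * cu * perimeter * L
Qs = 0.57 * 36.7 * 2.95 * 15.2
Qs = 938.01 kN


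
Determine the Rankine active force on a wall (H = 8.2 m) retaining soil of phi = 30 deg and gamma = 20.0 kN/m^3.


Result: 224.13 kN/m

Derivation:
Compute active earth pressure coefficient:
Ka = tan^2(45 - phi/2) = tan^2(30.0) = 0.333333
Compute active force:
Pa = 0.5 * Ka * gamma * H^2
Pa = 0.5 * 0.333333 * 20.0 * 8.2^2
Pa = 224.13 kN/m


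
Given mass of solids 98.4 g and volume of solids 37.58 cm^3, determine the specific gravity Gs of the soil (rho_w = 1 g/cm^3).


Using Gs = m_s / (V_s * rho_w)
Since rho_w = 1 g/cm^3:
Gs = 98.4 / 37.58
Gs = 2.618


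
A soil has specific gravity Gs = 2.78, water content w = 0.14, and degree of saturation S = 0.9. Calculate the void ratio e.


Using the relation e = Gs * w / S
e = 2.78 * 0.14 / 0.9
e = 0.4324


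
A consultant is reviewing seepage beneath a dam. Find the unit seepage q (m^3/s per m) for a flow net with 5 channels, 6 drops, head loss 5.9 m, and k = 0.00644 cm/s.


Result: 0.0003166 m^3/s per m

Derivation:
Convert k to m/s for unit consistency with H:
k = 0.00644 cm/s = 0.00644 / 100 m/s = 6.44e-05 m/s
Using q = k * H * Nf / Nd
Nf / Nd = 5 / 6 = 0.8333
q = 6.44e-05 * 5.9 * 0.8333
q = 0.0003166 m^3/s per m


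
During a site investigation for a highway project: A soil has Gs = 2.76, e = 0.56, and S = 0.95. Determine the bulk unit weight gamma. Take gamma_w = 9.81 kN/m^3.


Result: 20.702 kN/m^3

Derivation:
Using gamma = gamma_w * (Gs + S*e) / (1 + e)
Numerator: Gs + S*e = 2.76 + 0.95*0.56 = 3.292
Denominator: 1 + e = 1 + 0.56 = 1.56
gamma = 9.81 * 3.292 / 1.56
gamma = 20.702 kN/m^3


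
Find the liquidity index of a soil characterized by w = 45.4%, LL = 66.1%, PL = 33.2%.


First compute the plasticity index:
PI = LL - PL = 66.1 - 33.2 = 32.9
Then compute the liquidity index:
LI = (w - PL) / PI
LI = (45.4 - 33.2) / 32.9
LI = 0.371


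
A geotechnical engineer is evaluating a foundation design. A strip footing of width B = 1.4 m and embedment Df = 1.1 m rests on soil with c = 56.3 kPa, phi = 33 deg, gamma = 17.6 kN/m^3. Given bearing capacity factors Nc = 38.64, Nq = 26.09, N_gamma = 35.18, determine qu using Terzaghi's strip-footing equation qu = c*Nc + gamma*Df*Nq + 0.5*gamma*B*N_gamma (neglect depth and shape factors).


Result: 3113.95 kPa

Derivation:
Compute qu = c*Nc + gamma*Df*Nq + 0.5*gamma*B*N_gamma
Term 1: 56.3 * 38.64 = 2175.432
Term 2: 17.6 * 1.1 * 26.09 = 505.1024
Term 3: 0.5 * 17.6 * 1.4 * 35.18 = 433.4176
qu = 2175.432 + 505.1024 + 433.4176
qu = 3113.95 kPa


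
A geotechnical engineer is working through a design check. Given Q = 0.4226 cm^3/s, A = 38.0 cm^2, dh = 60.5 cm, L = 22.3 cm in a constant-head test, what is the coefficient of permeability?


Result: 0.004099 cm/s

Derivation:
Compute hydraulic gradient:
i = dh / L = 60.5 / 22.3 = 2.713
Then apply Darcy's law:
k = Q / (A * i)
k = 0.4226 / (38.0 * 2.713)
k = 0.4226 / 103.094
k = 0.004099 cm/s


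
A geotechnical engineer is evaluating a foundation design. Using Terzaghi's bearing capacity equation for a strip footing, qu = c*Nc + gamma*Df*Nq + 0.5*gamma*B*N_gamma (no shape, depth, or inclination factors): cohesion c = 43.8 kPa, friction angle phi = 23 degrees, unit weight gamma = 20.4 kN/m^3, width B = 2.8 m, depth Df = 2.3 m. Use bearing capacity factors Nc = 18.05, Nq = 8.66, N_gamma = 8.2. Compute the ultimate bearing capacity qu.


Compute qu = c*Nc + gamma*Df*Nq + 0.5*gamma*B*N_gamma
Term 1: 43.8 * 18.05 = 790.59
Term 2: 20.4 * 2.3 * 8.66 = 406.3272
Term 3: 0.5 * 20.4 * 2.8 * 8.2 = 234.192
qu = 790.59 + 406.3272 + 234.192
qu = 1431.11 kPa


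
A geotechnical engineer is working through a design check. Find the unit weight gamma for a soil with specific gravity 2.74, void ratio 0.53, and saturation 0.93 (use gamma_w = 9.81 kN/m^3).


Using gamma = gamma_w * (Gs + S*e) / (1 + e)
Numerator: Gs + S*e = 2.74 + 0.93*0.53 = 3.2329
Denominator: 1 + e = 1 + 0.53 = 1.53
gamma = 9.81 * 3.2329 / 1.53
gamma = 20.729 kN/m^3


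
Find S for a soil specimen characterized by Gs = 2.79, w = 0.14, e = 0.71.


Using S = Gs * w / e
S = 2.79 * 0.14 / 0.71
S = 0.5501


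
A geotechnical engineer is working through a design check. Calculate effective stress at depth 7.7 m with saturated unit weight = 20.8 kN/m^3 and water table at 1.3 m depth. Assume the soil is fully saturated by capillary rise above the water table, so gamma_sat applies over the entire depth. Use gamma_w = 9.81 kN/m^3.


Total stress = gamma_sat * depth
sigma = 20.8 * 7.7 = 160.16 kPa
Pore water pressure u = gamma_w * (depth - d_wt)
u = 9.81 * (7.7 - 1.3) = 62.784 kPa
Effective stress = sigma - u
sigma' = 160.16 - 62.784 = 97.38 kPa


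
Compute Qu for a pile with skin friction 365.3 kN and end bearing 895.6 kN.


Using Qu = Qf + Qb
Qu = 365.3 + 895.6
Qu = 1260.9 kN


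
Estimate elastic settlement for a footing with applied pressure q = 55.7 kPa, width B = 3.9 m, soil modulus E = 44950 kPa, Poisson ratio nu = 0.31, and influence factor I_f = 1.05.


Using Se = q * B * (1 - nu^2) * I_f / E
1 - nu^2 = 1 - 0.31^2 = 0.9039
Se = 55.7 * 3.9 * 0.9039 * 1.05 / 44950
Se = 0.004587 m
Convert to mm: Se = 0.004587 * 1000 = 4.587 mm


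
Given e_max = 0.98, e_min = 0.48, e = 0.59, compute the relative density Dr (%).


Result: 78.0 %

Derivation:
Using Dr = (e_max - e) / (e_max - e_min) * 100
e_max - e = 0.98 - 0.59 = 0.39
e_max - e_min = 0.98 - 0.48 = 0.5
Dr = 0.39 / 0.5 * 100
Dr = 78.0 %


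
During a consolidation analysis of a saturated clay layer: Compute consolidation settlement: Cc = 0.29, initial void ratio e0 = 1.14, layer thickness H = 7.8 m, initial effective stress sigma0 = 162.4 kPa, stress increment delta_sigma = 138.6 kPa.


Result: 0.2833 m

Derivation:
Using Sc = Cc * H / (1 + e0) * log10((sigma0 + delta_sigma) / sigma0)
Stress ratio = (162.4 + 138.6) / 162.4 = 1.85345
log10(1.85345) = 0.26798
Cc * H / (1 + e0) = 0.29 * 7.8 / (1 + 1.14) = 1.05701
Sc = 1.05701 * 0.26798
Sc = 0.2833 m


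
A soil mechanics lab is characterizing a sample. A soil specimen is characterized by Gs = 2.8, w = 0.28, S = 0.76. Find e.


Result: 1.0316

Derivation:
Using the relation e = Gs * w / S
e = 2.8 * 0.28 / 0.76
e = 1.0316


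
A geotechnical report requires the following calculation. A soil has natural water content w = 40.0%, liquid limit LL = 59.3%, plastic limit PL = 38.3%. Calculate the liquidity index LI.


Result: 0.081

Derivation:
First compute the plasticity index:
PI = LL - PL = 59.3 - 38.3 = 21.0
Then compute the liquidity index:
LI = (w - PL) / PI
LI = (40.0 - 38.3) / 21.0
LI = 0.081


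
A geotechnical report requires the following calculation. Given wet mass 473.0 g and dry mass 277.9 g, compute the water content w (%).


Using w = (m_wet - m_dry) / m_dry * 100
m_wet - m_dry = 473.0 - 277.9 = 195.1 g
w = 195.1 / 277.9 * 100
w = 70.21 %


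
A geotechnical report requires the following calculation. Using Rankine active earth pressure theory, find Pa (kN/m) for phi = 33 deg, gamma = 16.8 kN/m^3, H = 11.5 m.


Compute active earth pressure coefficient:
Ka = tan^2(45 - phi/2) = tan^2(28.5) = 0.294801
Compute active force:
Pa = 0.5 * Ka * gamma * H^2
Pa = 0.5 * 0.294801 * 16.8 * 11.5^2
Pa = 327.49 kN/m


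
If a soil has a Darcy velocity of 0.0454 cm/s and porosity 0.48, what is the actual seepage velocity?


Result: 0.09458 cm/s

Derivation:
Using v_s = v_d / n
v_s = 0.0454 / 0.48
v_s = 0.09458 cm/s


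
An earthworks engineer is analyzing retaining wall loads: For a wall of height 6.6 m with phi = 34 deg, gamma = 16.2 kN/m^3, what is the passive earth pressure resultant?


Compute passive earth pressure coefficient:
Kp = tan^2(45 + phi/2) = tan^2(62.0) = 3.537132
Compute passive force:
Pp = 0.5 * Kp * gamma * H^2
Pp = 0.5 * 3.537132 * 16.2 * 6.6^2
Pp = 1248.03 kN/m


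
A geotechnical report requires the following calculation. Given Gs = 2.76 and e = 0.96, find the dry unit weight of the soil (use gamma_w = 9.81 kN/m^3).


Using gamma_d = Gs * gamma_w / (1 + e)
gamma_d = 2.76 * 9.81 / (1 + 0.96)
gamma_d = 2.76 * 9.81 / 1.96
gamma_d = 13.814 kN/m^3


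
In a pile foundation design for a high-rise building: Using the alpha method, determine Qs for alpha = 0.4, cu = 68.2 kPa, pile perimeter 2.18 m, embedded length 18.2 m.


Result: 1082.36 kN

Derivation:
Using Qs = alpha * cu * perimeter * L
Qs = 0.4 * 68.2 * 2.18 * 18.2
Qs = 1082.36 kN


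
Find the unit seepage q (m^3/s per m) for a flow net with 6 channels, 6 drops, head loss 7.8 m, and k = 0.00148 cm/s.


Convert k to m/s for unit consistency with H:
k = 0.00148 cm/s = 0.00148 / 100 m/s = 1.48e-05 m/s
Using q = k * H * Nf / Nd
Nf / Nd = 6 / 6 = 1.0
q = 1.48e-05 * 7.8 * 1.0
q = 0.0001154 m^3/s per m


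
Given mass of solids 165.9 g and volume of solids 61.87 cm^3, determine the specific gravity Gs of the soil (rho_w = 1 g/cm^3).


Result: 2.681

Derivation:
Using Gs = m_s / (V_s * rho_w)
Since rho_w = 1 g/cm^3:
Gs = 165.9 / 61.87
Gs = 2.681


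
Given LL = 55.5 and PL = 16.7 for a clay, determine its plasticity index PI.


Using PI = LL - PL
PI = 55.5 - 16.7
PI = 38.8


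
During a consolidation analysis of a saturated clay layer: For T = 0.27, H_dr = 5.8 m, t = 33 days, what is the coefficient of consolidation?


Using cv = T * H_dr^2 / t
H_dr^2 = 5.8^2 = 33.64
cv = 0.27 * 33.64 / 33
cv = 0.27524 m^2/day


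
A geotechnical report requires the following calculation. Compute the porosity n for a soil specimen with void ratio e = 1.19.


Using the relation n = e / (1 + e)
n = 1.19 / (1 + 1.19)
n = 1.19 / 2.19
n = 0.5434


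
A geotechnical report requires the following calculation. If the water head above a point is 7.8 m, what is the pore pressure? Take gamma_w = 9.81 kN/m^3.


Using u = gamma_w * h_w
u = 9.81 * 7.8
u = 76.52 kPa


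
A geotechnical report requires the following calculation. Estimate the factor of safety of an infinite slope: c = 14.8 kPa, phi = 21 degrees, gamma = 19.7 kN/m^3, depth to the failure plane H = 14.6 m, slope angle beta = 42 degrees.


Using Fs = c / (gamma*H*sin(beta)*cos(beta)) + tan(phi)/tan(beta)
Cohesion contribution = 14.8 / (19.7*14.6*sin(42)*cos(42))
Cohesion contribution = 0.10348
Friction contribution = tan(21)/tan(42) = 0.426324
Fs = 0.10348 + 0.426324
Fs = 0.53


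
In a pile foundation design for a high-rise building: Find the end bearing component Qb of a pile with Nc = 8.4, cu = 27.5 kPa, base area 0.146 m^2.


Result: 33.73 kN

Derivation:
Using Qb = Nc * cu * Ab
Qb = 8.4 * 27.5 * 0.146
Qb = 33.73 kN


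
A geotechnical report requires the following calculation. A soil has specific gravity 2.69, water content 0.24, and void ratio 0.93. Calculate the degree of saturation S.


Result: 0.6942

Derivation:
Using S = Gs * w / e
S = 2.69 * 0.24 / 0.93
S = 0.6942


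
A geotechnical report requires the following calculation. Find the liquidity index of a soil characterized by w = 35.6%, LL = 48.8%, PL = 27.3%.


First compute the plasticity index:
PI = LL - PL = 48.8 - 27.3 = 21.5
Then compute the liquidity index:
LI = (w - PL) / PI
LI = (35.6 - 27.3) / 21.5
LI = 0.386


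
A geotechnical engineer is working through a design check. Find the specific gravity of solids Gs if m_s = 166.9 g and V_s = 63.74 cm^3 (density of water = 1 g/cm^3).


Using Gs = m_s / (V_s * rho_w)
Since rho_w = 1 g/cm^3:
Gs = 166.9 / 63.74
Gs = 2.618


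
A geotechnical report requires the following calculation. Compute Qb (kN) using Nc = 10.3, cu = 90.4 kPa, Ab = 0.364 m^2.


Using Qb = Nc * cu * Ab
Qb = 10.3 * 90.4 * 0.364
Qb = 338.93 kN


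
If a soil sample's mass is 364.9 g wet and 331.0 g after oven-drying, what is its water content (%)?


Using w = (m_wet - m_dry) / m_dry * 100
m_wet - m_dry = 364.9 - 331.0 = 33.9 g
w = 33.9 / 331.0 * 100
w = 10.24 %


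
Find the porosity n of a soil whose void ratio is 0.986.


Result: 0.4965

Derivation:
Using the relation n = e / (1 + e)
n = 0.986 / (1 + 0.986)
n = 0.986 / 1.986
n = 0.4965


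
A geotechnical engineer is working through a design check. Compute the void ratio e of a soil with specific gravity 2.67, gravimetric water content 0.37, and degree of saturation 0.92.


Result: 1.0738

Derivation:
Using the relation e = Gs * w / S
e = 2.67 * 0.37 / 0.92
e = 1.0738


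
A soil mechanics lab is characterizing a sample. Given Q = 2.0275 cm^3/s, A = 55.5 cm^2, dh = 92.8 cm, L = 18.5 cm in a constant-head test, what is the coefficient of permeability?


Compute hydraulic gradient:
i = dh / L = 92.8 / 18.5 = 5.01622
Then apply Darcy's law:
k = Q / (A * i)
k = 2.0275 / (55.5 * 5.01622)
k = 2.0275 / 278.4
k = 0.007283 cm/s


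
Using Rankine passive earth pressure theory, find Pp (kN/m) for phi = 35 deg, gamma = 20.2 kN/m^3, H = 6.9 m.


Compute passive earth pressure coefficient:
Kp = tan^2(45 + phi/2) = tan^2(62.5) = 3.690172
Compute passive force:
Pp = 0.5 * Kp * gamma * H^2
Pp = 0.5 * 3.690172 * 20.2 * 6.9^2
Pp = 1774.46 kN/m


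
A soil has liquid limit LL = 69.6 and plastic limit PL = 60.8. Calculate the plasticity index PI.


Using PI = LL - PL
PI = 69.6 - 60.8
PI = 8.8


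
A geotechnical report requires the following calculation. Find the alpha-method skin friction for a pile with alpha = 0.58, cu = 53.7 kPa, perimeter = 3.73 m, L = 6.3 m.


Result: 731.9 kN

Derivation:
Using Qs = alpha * cu * perimeter * L
Qs = 0.58 * 53.7 * 3.73 * 6.3
Qs = 731.9 kN


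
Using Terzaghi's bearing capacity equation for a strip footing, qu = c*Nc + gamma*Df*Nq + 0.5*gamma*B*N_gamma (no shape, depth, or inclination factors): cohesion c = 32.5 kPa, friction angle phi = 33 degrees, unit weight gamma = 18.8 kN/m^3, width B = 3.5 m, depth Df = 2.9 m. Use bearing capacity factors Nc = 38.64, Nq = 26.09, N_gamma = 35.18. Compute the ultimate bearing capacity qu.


Compute qu = c*Nc + gamma*Df*Nq + 0.5*gamma*B*N_gamma
Term 1: 32.5 * 38.64 = 1255.8
Term 2: 18.8 * 2.9 * 26.09 = 1422.4268
Term 3: 0.5 * 18.8 * 3.5 * 35.18 = 1157.422
qu = 1255.8 + 1422.4268 + 1157.422
qu = 3835.65 kPa


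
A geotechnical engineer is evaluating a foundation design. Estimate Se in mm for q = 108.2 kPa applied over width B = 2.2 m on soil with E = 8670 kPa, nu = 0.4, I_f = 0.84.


Using Se = q * B * (1 - nu^2) * I_f / E
1 - nu^2 = 1 - 0.4^2 = 0.84
Se = 108.2 * 2.2 * 0.84 * 0.84 / 8670
Se = 0.019373 m
Convert to mm: Se = 0.019373 * 1000 = 19.373 mm


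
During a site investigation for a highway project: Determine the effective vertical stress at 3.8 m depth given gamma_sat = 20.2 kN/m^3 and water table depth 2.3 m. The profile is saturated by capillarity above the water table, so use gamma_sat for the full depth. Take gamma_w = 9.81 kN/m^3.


Result: 62.05 kPa

Derivation:
Total stress = gamma_sat * depth
sigma = 20.2 * 3.8 = 76.76 kPa
Pore water pressure u = gamma_w * (depth - d_wt)
u = 9.81 * (3.8 - 2.3) = 14.715 kPa
Effective stress = sigma - u
sigma' = 76.76 - 14.715 = 62.05 kPa


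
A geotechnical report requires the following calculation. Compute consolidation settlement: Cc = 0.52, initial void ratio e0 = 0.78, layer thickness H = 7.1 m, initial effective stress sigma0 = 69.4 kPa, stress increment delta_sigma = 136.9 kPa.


Using Sc = Cc * H / (1 + e0) * log10((sigma0 + delta_sigma) / sigma0)
Stress ratio = (69.4 + 136.9) / 69.4 = 2.97262
log10(2.97262) = 0.47314
Cc * H / (1 + e0) = 0.52 * 7.1 / (1 + 0.78) = 2.07416
Sc = 2.07416 * 0.47314
Sc = 0.9814 m


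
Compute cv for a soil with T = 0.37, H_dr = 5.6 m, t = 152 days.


Using cv = T * H_dr^2 / t
H_dr^2 = 5.6^2 = 31.36
cv = 0.37 * 31.36 / 152
cv = 0.07634 m^2/day


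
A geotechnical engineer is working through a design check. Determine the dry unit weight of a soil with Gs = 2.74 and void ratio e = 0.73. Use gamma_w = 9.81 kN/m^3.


Using gamma_d = Gs * gamma_w / (1 + e)
gamma_d = 2.74 * 9.81 / (1 + 0.73)
gamma_d = 2.74 * 9.81 / 1.73
gamma_d = 15.537 kN/m^3


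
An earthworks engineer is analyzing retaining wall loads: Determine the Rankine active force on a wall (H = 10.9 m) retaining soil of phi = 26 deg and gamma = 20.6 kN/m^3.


Compute active earth pressure coefficient:
Ka = tan^2(45 - phi/2) = tan^2(32.0) = 0.390462
Compute active force:
Pa = 0.5 * Ka * gamma * H^2
Pa = 0.5 * 0.390462 * 20.6 * 10.9^2
Pa = 477.82 kN/m


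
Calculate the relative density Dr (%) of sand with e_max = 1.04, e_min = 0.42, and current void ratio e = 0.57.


Result: 75.81 %

Derivation:
Using Dr = (e_max - e) / (e_max - e_min) * 100
e_max - e = 1.04 - 0.57 = 0.47
e_max - e_min = 1.04 - 0.42 = 0.62
Dr = 0.47 / 0.62 * 100
Dr = 75.81 %


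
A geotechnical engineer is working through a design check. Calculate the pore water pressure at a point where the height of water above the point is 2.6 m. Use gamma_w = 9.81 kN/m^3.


Using u = gamma_w * h_w
u = 9.81 * 2.6
u = 25.51 kPa


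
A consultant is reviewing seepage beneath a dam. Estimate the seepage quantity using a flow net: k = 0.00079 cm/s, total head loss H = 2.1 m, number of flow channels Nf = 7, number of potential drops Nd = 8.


Result: 1.452e-05 m^3/s per m

Derivation:
Convert k to m/s for unit consistency with H:
k = 0.00079 cm/s = 0.00079 / 100 m/s = 7.9e-06 m/s
Using q = k * H * Nf / Nd
Nf / Nd = 7 / 8 = 0.875
q = 7.9e-06 * 2.1 * 0.875
q = 1.452e-05 m^3/s per m
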